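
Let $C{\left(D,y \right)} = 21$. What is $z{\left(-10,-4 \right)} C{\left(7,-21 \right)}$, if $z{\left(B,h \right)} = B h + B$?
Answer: $630$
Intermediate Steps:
$z{\left(B,h \right)} = B + B h$
$z{\left(-10,-4 \right)} C{\left(7,-21 \right)} = - 10 \left(1 - 4\right) 21 = \left(-10\right) \left(-3\right) 21 = 30 \cdot 21 = 630$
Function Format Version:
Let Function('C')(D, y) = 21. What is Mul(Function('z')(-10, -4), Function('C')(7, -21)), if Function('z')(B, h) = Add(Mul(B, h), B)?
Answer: 630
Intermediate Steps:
Function('z')(B, h) = Add(B, Mul(B, h))
Mul(Function('z')(-10, -4), Function('C')(7, -21)) = Mul(Mul(-10, Add(1, -4)), 21) = Mul(Mul(-10, -3), 21) = Mul(30, 21) = 630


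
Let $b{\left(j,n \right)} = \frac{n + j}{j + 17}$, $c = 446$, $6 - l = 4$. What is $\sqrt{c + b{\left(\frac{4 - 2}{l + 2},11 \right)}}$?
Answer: $\frac{9 \sqrt{6755}}{35} \approx 21.134$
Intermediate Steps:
$l = 2$ ($l = 6 - 4 = 2$)
$b{\left(j,n \right)} = \frac{j + n}{17 + j}$
$\sqrt{c + b{\left(\frac{4 - 2}{l + 2},11 \right)}} = \sqrt{446 + \frac{\frac{4 - 2}{2 + 2} + 11}{17 + \frac{4 - 2}{2 + 2}}} = \sqrt{446 + \frac{\frac{2}{4} + 11}{17 + \frac{2}{4}}} = \sqrt{446 + \frac{2 \cdot \frac{1}{4} + 11}{17 + 2 \cdot \frac{1}{4}}} = \sqrt{446 + \frac{\frac{1}{2} + 11}{17 + \frac{1}{2}}} = \sqrt{446 + \frac{1}{\frac{35}{2}} \cdot \frac{23}{2}} = \sqrt{446 + \frac{2}{35} \cdot \frac{23}{2}} = \sqrt{446 + \frac{23}{35}} = \sqrt{\frac{15633}{35}} = \frac{9 \sqrt{6755}}{35}$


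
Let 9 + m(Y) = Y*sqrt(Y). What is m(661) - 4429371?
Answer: -4429380 + 661*sqrt(661) ≈ -4.4124e+6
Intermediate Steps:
m(Y) = -9 + Y**(3/2) (m(Y) = -9 + Y*sqrt(Y) = -9 + Y**(3/2))
m(661) - 4429371 = (-9 + 661**(3/2)) - 4429371 = (-9 + 661*sqrt(661)) - 4429371 = -4429380 + 661*sqrt(661)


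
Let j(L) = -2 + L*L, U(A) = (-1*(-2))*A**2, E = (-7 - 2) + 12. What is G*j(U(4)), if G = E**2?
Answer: 9198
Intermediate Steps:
E = 3 (E = -9 + 12 = 3)
U(A) = 2*A**2
j(L) = -2 + L**2
G = 9 (G = 3**2 = 9)
G*j(U(4)) = 9*(-2 + (2*4**2)**2) = 9*(-2 + (2*16)**2) = 9*(-2 + 32**2) = 9*(-2 + 1024) = 9*1022 = 9198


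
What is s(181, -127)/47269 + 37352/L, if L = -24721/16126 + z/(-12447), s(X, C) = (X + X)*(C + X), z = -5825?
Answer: -354385953392431860/10104615521653 ≈ -35072.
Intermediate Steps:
s(X, C) = 2*X*(C + X) (s(X, C) = (2*X)*(C + X) = 2*X*(C + X))
L = -213768337/200720322 (L = -24721/16126 - 5825/(-12447) = -24721*1/16126 - 5825*(-1/12447) = -24721/16126 + 5825/12447 = -213768337/200720322 ≈ -1.0650)
s(181, -127)/47269 + 37352/L = (2*181*(-127 + 181))/47269 + 37352/(-213768337/200720322) = (2*181*54)*(1/47269) + 37352*(-200720322/213768337) = 19548*(1/47269) - 7497305467344/213768337 = 19548/47269 - 7497305467344/213768337 = -354385953392431860/10104615521653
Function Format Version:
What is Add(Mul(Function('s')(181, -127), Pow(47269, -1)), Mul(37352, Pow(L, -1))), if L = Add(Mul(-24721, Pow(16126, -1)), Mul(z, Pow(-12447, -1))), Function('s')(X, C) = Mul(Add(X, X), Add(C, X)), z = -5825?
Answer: Rational(-354385953392431860, 10104615521653) ≈ -35072.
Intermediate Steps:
Function('s')(X, C) = Mul(2, X, Add(C, X)) (Function('s')(X, C) = Mul(Mul(2, X), Add(C, X)) = Mul(2, X, Add(C, X)))
L = Rational(-213768337, 200720322) (L = Add(Mul(-24721, Pow(16126, -1)), Mul(-5825, Pow(-12447, -1))) = Add(Mul(-24721, Rational(1, 16126)), Mul(-5825, Rational(-1, 12447))) = Add(Rational(-24721, 16126), Rational(5825, 12447)) = Rational(-213768337, 200720322) ≈ -1.0650)
Add(Mul(Function('s')(181, -127), Pow(47269, -1)), Mul(37352, Pow(L, -1))) = Add(Mul(Mul(2, 181, Add(-127, 181)), Pow(47269, -1)), Mul(37352, Pow(Rational(-213768337, 200720322), -1))) = Add(Mul(Mul(2, 181, 54), Rational(1, 47269)), Mul(37352, Rational(-200720322, 213768337))) = Add(Mul(19548, Rational(1, 47269)), Rational(-7497305467344, 213768337)) = Add(Rational(19548, 47269), Rational(-7497305467344, 213768337)) = Rational(-354385953392431860, 10104615521653)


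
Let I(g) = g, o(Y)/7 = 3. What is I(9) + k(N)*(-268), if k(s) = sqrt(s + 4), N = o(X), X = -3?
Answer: -1331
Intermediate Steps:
o(Y) = 21 (o(Y) = 7*3 = 21)
N = 21
k(s) = sqrt(4 + s)
I(9) + k(N)*(-268) = 9 + sqrt(4 + 21)*(-268) = 9 + sqrt(25)*(-268) = 9 + 5*(-268) = 9 - 1340 = -1331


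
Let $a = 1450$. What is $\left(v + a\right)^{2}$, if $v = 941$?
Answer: $5716881$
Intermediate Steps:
$\left(v + a\right)^{2} = \left(941 + 1450\right)^{2} = 2391^{2} = 5716881$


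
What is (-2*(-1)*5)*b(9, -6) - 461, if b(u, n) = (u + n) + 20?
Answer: -231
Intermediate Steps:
b(u, n) = 20 + n + u (b(u, n) = (n + u) + 20 = 20 + n + u)
(-2*(-1)*5)*b(9, -6) - 461 = (-2*(-1)*5)*(20 - 6 + 9) - 461 = (2*5)*23 - 461 = 10*23 - 461 = 230 - 461 = -231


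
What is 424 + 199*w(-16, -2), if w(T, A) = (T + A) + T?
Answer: -6342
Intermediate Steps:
w(T, A) = A + 2*T (w(T, A) = (A + T) + T = A + 2*T)
424 + 199*w(-16, -2) = 424 + 199*(-2 + 2*(-16)) = 424 + 199*(-2 - 32) = 424 + 199*(-34) = 424 - 6766 = -6342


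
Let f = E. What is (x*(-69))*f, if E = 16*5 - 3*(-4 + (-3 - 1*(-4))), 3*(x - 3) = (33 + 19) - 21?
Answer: -81880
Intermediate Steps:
x = 40/3 (x = 3 + ((33 + 19) - 21)/3 = 3 + (52 - 21)/3 = 3 + (⅓)*31 = 3 + 31/3 = 40/3 ≈ 13.333)
E = 89 (E = 80 - 3*(-4 + (-3 + 4)) = 80 - 3*(-4 + 1) = 80 - 3*(-3) = 80 + 9 = 89)
f = 89
(x*(-69))*f = ((40/3)*(-69))*89 = -920*89 = -81880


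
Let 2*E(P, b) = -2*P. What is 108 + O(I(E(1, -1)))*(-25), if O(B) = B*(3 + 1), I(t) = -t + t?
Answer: 108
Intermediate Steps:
E(P, b) = -P (E(P, b) = (-2*P)/2 = -P)
I(t) = 0
O(B) = 4*B (O(B) = B*4 = 4*B)
108 + O(I(E(1, -1)))*(-25) = 108 + (4*0)*(-25) = 108 + 0*(-25) = 108 + 0 = 108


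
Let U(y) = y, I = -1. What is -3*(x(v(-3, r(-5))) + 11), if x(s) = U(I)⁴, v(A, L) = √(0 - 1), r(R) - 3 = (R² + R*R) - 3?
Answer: -36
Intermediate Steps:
r(R) = 2*R² (r(R) = 3 + ((R² + R*R) - 3) = 3 + ((R² + R²) - 3) = 3 + (2*R² - 3) = 3 + (-3 + 2*R²) = 2*R²)
v(A, L) = I (v(A, L) = √(-1) = I)
x(s) = 1 (x(s) = (-1)⁴ = 1)
-3*(x(v(-3, r(-5))) + 11) = -3*(1 + 11) = -3*12 = -36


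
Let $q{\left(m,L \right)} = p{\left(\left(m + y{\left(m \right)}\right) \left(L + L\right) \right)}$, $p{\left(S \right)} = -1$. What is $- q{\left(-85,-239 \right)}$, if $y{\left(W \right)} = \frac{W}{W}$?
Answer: $1$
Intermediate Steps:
$y{\left(W \right)} = 1$
$q{\left(m,L \right)} = -1$
$- q{\left(-85,-239 \right)} = \left(-1\right) \left(-1\right) = 1$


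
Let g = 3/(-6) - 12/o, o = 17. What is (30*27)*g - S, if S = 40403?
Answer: -703456/17 ≈ -41380.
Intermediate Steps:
g = -41/34 (g = 3/(-6) - 12/17 = 3*(-⅙) - 12*1/17 = -½ - 12/17 = -41/34 ≈ -1.2059)
(30*27)*g - S = (30*27)*(-41/34) - 1*40403 = 810*(-41/34) - 40403 = -16605/17 - 40403 = -703456/17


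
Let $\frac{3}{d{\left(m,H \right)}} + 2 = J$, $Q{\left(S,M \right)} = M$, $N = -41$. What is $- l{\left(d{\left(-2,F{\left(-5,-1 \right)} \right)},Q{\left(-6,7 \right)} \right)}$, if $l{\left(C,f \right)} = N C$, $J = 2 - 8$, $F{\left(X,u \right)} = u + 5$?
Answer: $- \frac{123}{8} \approx -15.375$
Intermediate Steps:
$F{\left(X,u \right)} = 5 + u$
$J = -6$ ($J = 2 - 8 = -6$)
$d{\left(m,H \right)} = - \frac{3}{8}$ ($d{\left(m,H \right)} = \frac{3}{-2 - 6} = \frac{3}{-8} = 3 \left(- \frac{1}{8}\right) = - \frac{3}{8}$)
$l{\left(C,f \right)} = - 41 C$
$- l{\left(d{\left(-2,F{\left(-5,-1 \right)} \right)},Q{\left(-6,7 \right)} \right)} = - \frac{\left(-41\right) \left(-3\right)}{8} = \left(-1\right) \frac{123}{8} = - \frac{123}{8}$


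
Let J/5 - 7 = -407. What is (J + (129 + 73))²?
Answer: 3232804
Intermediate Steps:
J = -2000 (J = 35 + 5*(-407) = 35 - 2035 = -2000)
(J + (129 + 73))² = (-2000 + (129 + 73))² = (-2000 + 202)² = (-1798)² = 3232804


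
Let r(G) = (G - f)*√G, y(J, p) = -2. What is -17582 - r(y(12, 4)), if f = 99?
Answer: -17582 + 101*I*√2 ≈ -17582.0 + 142.84*I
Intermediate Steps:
r(G) = √G*(-99 + G) (r(G) = (G - 1*99)*√G = (G - 99)*√G = (-99 + G)*√G = √G*(-99 + G))
-17582 - r(y(12, 4)) = -17582 - √(-2)*(-99 - 2) = -17582 - I*√2*(-101) = -17582 - (-101)*I*√2 = -17582 + 101*I*√2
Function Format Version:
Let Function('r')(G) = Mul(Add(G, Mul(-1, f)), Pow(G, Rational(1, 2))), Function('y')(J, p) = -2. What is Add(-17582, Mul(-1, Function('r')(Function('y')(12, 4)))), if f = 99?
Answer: Add(-17582, Mul(101, I, Pow(2, Rational(1, 2)))) ≈ Add(-17582., Mul(142.84, I))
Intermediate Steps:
Function('r')(G) = Mul(Pow(G, Rational(1, 2)), Add(-99, G)) (Function('r')(G) = Mul(Add(G, Mul(-1, 99)), Pow(G, Rational(1, 2))) = Mul(Add(G, -99), Pow(G, Rational(1, 2))) = Mul(Add(-99, G), Pow(G, Rational(1, 2))) = Mul(Pow(G, Rational(1, 2)), Add(-99, G)))
Add(-17582, Mul(-1, Function('r')(Function('y')(12, 4)))) = Add(-17582, Mul(-1, Mul(Pow(-2, Rational(1, 2)), Add(-99, -2)))) = Add(-17582, Mul(-1, Mul(Mul(I, Pow(2, Rational(1, 2))), -101))) = Add(-17582, Mul(-1, Mul(-101, I, Pow(2, Rational(1, 2))))) = Add(-17582, Mul(101, I, Pow(2, Rational(1, 2))))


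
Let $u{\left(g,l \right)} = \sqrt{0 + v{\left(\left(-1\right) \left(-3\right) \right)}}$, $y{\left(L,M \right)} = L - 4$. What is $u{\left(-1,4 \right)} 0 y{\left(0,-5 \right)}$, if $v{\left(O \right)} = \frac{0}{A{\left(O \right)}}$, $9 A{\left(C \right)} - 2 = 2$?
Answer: $0$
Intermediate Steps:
$y{\left(L,M \right)} = -4 + L$
$A{\left(C \right)} = \frac{4}{9}$ ($A{\left(C \right)} = \frac{2}{9} + \frac{1}{9} \cdot 2 = \frac{2}{9} + \frac{2}{9} = \frac{4}{9}$)
$v{\left(O \right)} = 0$ ($v{\left(O \right)} = \frac{0}{\frac{4}{9}} = 0 \cdot \frac{9}{4} = 0$)
$u{\left(g,l \right)} = 0$ ($u{\left(g,l \right)} = \sqrt{0 + 0} = \sqrt{0} = 0$)
$u{\left(-1,4 \right)} 0 y{\left(0,-5 \right)} = 0 \cdot 0 \left(-4 + 0\right) = 0 \left(-4\right) = 0$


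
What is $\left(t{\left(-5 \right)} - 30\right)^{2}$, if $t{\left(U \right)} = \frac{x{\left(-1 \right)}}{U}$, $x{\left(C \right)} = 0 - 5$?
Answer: $841$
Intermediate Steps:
$x{\left(C \right)} = -5$ ($x{\left(C \right)} = 0 - 5 = -5$)
$t{\left(U \right)} = - \frac{5}{U}$
$\left(t{\left(-5 \right)} - 30\right)^{2} = \left(- \frac{5}{-5} - 30\right)^{2} = \left(\left(-5\right) \left(- \frac{1}{5}\right) - 30\right)^{2} = \left(1 - 30\right)^{2} = \left(-29\right)^{2} = 841$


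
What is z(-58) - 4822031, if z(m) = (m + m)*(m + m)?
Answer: -4808575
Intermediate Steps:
z(m) = 4*m² (z(m) = (2*m)*(2*m) = 4*m²)
z(-58) - 4822031 = 4*(-58)² - 4822031 = 4*3364 - 4822031 = 13456 - 4822031 = -4808575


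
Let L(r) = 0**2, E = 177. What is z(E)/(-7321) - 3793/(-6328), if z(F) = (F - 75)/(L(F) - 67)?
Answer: 1861138507/3103928296 ≈ 0.59961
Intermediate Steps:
L(r) = 0
z(F) = 75/67 - F/67 (z(F) = (F - 75)/(0 - 67) = (-75 + F)/(-67) = (-75 + F)*(-1/67) = 75/67 - F/67)
z(E)/(-7321) - 3793/(-6328) = (75/67 - 1/67*177)/(-7321) - 3793/(-6328) = (75/67 - 177/67)*(-1/7321) - 3793*(-1/6328) = -102/67*(-1/7321) + 3793/6328 = 102/490507 + 3793/6328 = 1861138507/3103928296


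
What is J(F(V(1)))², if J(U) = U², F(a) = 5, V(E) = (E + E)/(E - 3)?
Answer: 625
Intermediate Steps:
V(E) = 2*E/(-3 + E) (V(E) = (2*E)/(-3 + E) = 2*E/(-3 + E))
J(F(V(1)))² = (5²)² = 25² = 625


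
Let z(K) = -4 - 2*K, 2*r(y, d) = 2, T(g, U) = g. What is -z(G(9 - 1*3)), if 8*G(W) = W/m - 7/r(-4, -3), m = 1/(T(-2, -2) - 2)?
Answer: -15/4 ≈ -3.7500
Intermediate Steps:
r(y, d) = 1 (r(y, d) = (1/2)*2 = 1)
m = -1/4 (m = 1/(-2 - 2) = 1/(-4) = -1/4 ≈ -0.25000)
G(W) = -7/8 - W/2 (G(W) = (W/(-1/4) - 7/1)/8 = (W*(-4) - 7*1)/8 = (-4*W - 7)/8 = (-7 - 4*W)/8 = -7/8 - W/2)
-z(G(9 - 1*3)) = -(-4 - 2*(-7/8 - (9 - 1*3)/2)) = -(-4 - 2*(-7/8 - (9 - 3)/2)) = -(-4 - 2*(-7/8 - 1/2*6)) = -(-4 - 2*(-7/8 - 3)) = -(-4 - 2*(-31/8)) = -(-4 + 31/4) = -1*15/4 = -15/4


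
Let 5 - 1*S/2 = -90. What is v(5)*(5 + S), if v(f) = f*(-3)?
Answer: -2925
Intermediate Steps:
S = 190 (S = 10 - 2*(-90) = 10 + 180 = 190)
v(f) = -3*f
v(5)*(5 + S) = (-3*5)*(5 + 190) = -15*195 = -2925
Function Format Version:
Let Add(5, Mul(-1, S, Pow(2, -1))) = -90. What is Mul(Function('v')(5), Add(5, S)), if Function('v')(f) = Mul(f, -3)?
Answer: -2925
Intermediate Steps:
S = 190 (S = Add(10, Mul(-2, -90)) = Add(10, 180) = 190)
Function('v')(f) = Mul(-3, f)
Mul(Function('v')(5), Add(5, S)) = Mul(Mul(-3, 5), Add(5, 190)) = Mul(-15, 195) = -2925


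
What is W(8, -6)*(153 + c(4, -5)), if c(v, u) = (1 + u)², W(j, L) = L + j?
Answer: 338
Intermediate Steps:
W(8, -6)*(153 + c(4, -5)) = (-6 + 8)*(153 + (1 - 5)²) = 2*(153 + (-4)²) = 2*(153 + 16) = 2*169 = 338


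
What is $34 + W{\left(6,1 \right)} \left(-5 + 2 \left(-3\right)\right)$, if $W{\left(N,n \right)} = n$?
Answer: $23$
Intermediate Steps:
$34 + W{\left(6,1 \right)} \left(-5 + 2 \left(-3\right)\right) = 34 + 1 \left(-5 + 2 \left(-3\right)\right) = 34 + 1 \left(-5 - 6\right) = 34 + 1 \left(-11\right) = 34 - 11 = 23$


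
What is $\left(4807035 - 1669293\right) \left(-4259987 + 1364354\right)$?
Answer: $-9085749280686$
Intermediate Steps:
$\left(4807035 - 1669293\right) \left(-4259987 + 1364354\right) = 3137742 \left(-2895633\right) = -9085749280686$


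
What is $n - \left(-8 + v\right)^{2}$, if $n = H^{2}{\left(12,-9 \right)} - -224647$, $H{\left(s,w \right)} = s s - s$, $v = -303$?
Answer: $145350$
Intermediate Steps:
$H{\left(s,w \right)} = s^{2} - s$
$n = 242071$ ($n = \left(12 \left(-1 + 12\right)\right)^{2} - -224647 = \left(12 \cdot 11\right)^{2} + 224647 = 132^{2} + 224647 = 17424 + 224647 = 242071$)
$n - \left(-8 + v\right)^{2} = 242071 - \left(-8 - 303\right)^{2} = 242071 - \left(-311\right)^{2} = 242071 - 96721 = 145350$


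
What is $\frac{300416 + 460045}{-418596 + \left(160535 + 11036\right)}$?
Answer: $- \frac{760461}{247025} \approx -3.0785$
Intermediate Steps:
$\frac{300416 + 460045}{-418596 + \left(160535 + 11036\right)} = \frac{760461}{-418596 + 171571} = \frac{760461}{-247025} = 760461 \left(- \frac{1}{247025}\right) = - \frac{760461}{247025}$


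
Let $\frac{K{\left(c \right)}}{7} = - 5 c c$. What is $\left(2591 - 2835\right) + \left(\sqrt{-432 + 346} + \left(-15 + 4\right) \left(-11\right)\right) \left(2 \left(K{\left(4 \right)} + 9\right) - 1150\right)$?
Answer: $-272736 - 2252 i \sqrt{86} \approx -2.7274 \cdot 10^{5} - 20884.0 i$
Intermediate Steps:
$K{\left(c \right)} = - 35 c^{2}$ ($K{\left(c \right)} = 7 - 5 c c = 7 \left(- 5 c^{2}\right) = - 35 c^{2}$)
$\left(2591 - 2835\right) + \left(\sqrt{-432 + 346} + \left(-15 + 4\right) \left(-11\right)\right) \left(2 \left(K{\left(4 \right)} + 9\right) - 1150\right) = \left(2591 - 2835\right) + \left(\sqrt{-432 + 346} + \left(-15 + 4\right) \left(-11\right)\right) \left(2 \left(- 35 \cdot 4^{2} + 9\right) - 1150\right) = -244 + \left(\sqrt{-86} - -121\right) \left(2 \left(\left(-35\right) 16 + 9\right) - 1150\right) = -244 + \left(i \sqrt{86} + 121\right) \left(2 \left(-560 + 9\right) - 1150\right) = -244 + \left(121 + i \sqrt{86}\right) \left(2 \left(-551\right) - 1150\right) = -244 + \left(121 + i \sqrt{86}\right) \left(-1102 - 1150\right) = -244 + \left(121 + i \sqrt{86}\right) \left(-2252\right) = -244 - \left(272492 + 2252 i \sqrt{86}\right) = -272736 - 2252 i \sqrt{86}$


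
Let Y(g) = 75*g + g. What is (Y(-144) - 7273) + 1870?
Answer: -16347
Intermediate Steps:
Y(g) = 76*g
(Y(-144) - 7273) + 1870 = (76*(-144) - 7273) + 1870 = (-10944 - 7273) + 1870 = -18217 + 1870 = -16347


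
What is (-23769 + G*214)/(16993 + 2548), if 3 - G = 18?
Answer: -26979/19541 ≈ -1.3806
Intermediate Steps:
G = -15 (G = 3 - 1*18 = 3 - 18 = -15)
(-23769 + G*214)/(16993 + 2548) = (-23769 - 15*214)/(16993 + 2548) = (-23769 - 3210)/19541 = -26979*1/19541 = -26979/19541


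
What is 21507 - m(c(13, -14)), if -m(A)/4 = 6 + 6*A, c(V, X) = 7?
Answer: 21699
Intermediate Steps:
m(A) = -24 - 24*A (m(A) = -4*(6 + 6*A) = -24 - 24*A)
21507 - m(c(13, -14)) = 21507 - (-24 - 24*7) = 21507 - (-24 - 168) = 21507 - 1*(-192) = 21507 + 192 = 21699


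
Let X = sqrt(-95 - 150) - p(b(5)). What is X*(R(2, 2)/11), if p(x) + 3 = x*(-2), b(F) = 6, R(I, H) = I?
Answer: 30/11 + 14*I*sqrt(5)/11 ≈ 2.7273 + 2.8459*I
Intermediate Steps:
p(x) = -3 - 2*x (p(x) = -3 + x*(-2) = -3 - 2*x)
X = 15 + 7*I*sqrt(5) (X = sqrt(-95 - 150) - (-3 - 2*6) = sqrt(-245) - (-3 - 12) = 7*I*sqrt(5) - 1*(-15) = 7*I*sqrt(5) + 15 = 15 + 7*I*sqrt(5) ≈ 15.0 + 15.652*I)
X*(R(2, 2)/11) = (15 + 7*I*sqrt(5))*(2/11) = 30/11 + 14*I*sqrt(5)/11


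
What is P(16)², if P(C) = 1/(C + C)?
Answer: 1/1024 ≈ 0.00097656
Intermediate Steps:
P(C) = 1/(2*C)
P(16)² = ((½)/16)² = ((½)*(1/16))² = (1/32)² = 1/1024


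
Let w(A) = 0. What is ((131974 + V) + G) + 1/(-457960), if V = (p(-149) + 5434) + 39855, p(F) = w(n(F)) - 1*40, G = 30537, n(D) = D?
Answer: 95145769599/457960 ≈ 2.0776e+5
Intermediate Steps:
p(F) = -40 (p(F) = 0 - 1*40 = 0 - 40 = -40)
V = 45249 (V = (-40 + 5434) + 39855 = 5394 + 39855 = 45249)
((131974 + V) + G) + 1/(-457960) = ((131974 + 45249) + 30537) + 1/(-457960) = (177223 + 30537) - 1/457960 = 207760 - 1/457960 = 95145769599/457960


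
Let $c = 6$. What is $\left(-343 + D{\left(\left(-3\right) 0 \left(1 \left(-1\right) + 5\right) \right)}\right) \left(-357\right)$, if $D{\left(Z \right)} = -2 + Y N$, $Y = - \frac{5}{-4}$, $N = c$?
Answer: $\frac{240975}{2} \approx 1.2049 \cdot 10^{5}$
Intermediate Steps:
$N = 6$
$Y = \frac{5}{4}$ ($Y = \left(-5\right) \left(- \frac{1}{4}\right) = \frac{5}{4} \approx 1.25$)
$D{\left(Z \right)} = \frac{11}{2}$ ($D{\left(Z \right)} = -2 + \frac{5}{4} \cdot 6 = -2 + \frac{15}{2} = \frac{11}{2}$)
$\left(-343 + D{\left(\left(-3\right) 0 \left(1 \left(-1\right) + 5\right) \right)}\right) \left(-357\right) = \left(-343 + \frac{11}{2}\right) \left(-357\right) = \left(- \frac{675}{2}\right) \left(-357\right) = \frac{240975}{2}$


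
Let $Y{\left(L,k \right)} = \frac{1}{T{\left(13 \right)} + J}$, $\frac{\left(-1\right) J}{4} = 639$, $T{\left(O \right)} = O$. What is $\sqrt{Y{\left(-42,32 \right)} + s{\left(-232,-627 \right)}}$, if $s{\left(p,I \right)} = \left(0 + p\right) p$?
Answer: $\frac{\sqrt{348071678033}}{2543} \approx 232.0$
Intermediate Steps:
$J = -2556$ ($J = \left(-4\right) 639 = -2556$)
$Y{\left(L,k \right)} = - \frac{1}{2543}$ ($Y{\left(L,k \right)} = \frac{1}{13 - 2556} = \frac{1}{-2543} = - \frac{1}{2543}$)
$s{\left(p,I \right)} = p^{2}$ ($s{\left(p,I \right)} = p p = p^{2}$)
$\sqrt{Y{\left(-42,32 \right)} + s{\left(-232,-627 \right)}} = \sqrt{- \frac{1}{2543} + \left(-232\right)^{2}} = \sqrt{- \frac{1}{2543} + 53824} = \sqrt{\frac{136874431}{2543}} = \frac{\sqrt{348071678033}}{2543}$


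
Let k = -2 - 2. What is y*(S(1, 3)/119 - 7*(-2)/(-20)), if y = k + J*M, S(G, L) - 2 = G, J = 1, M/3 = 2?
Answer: -803/595 ≈ -1.3496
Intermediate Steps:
M = 6 (M = 3*2 = 6)
S(G, L) = 2 + G
k = -4
y = 2 (y = -4 + 1*6 = -4 + 6 = 2)
y*(S(1, 3)/119 - 7*(-2)/(-20)) = 2*((2 + 1)/119 - 7*(-2)/(-20)) = 2*(3*(1/119) + 14*(-1/20)) = 2*(3/119 - 7/10) = 2*(-803/1190) = -803/595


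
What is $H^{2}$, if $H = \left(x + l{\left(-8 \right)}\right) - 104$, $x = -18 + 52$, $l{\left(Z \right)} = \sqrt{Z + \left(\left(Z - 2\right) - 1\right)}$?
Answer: $\left(70 - i \sqrt{19}\right)^{2} \approx 4881.0 - 610.25 i$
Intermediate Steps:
$l{\left(Z \right)} = \sqrt{-3 + 2 Z}$ ($l{\left(Z \right)} = \sqrt{Z + \left(\left(-2 + Z\right) - 1\right)} = \sqrt{Z + \left(-3 + Z\right)} = \sqrt{-3 + 2 Z}$)
$x = 34$
$H = -70 + i \sqrt{19}$ ($H = \left(34 + \sqrt{-3 + 2 \left(-8\right)}\right) - 104 = \left(34 + \sqrt{-3 - 16}\right) - 104 = \left(34 + \sqrt{-19}\right) - 104 = \left(34 + i \sqrt{19}\right) - 104 = -70 + i \sqrt{19} \approx -70.0 + 4.3589 i$)
$H^{2} = \left(-70 + i \sqrt{19}\right)^{2}$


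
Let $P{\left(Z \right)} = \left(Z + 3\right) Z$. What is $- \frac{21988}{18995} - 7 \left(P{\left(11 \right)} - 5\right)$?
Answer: $- \frac{19833773}{18995} \approx -1044.2$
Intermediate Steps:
$P{\left(Z \right)} = Z \left(3 + Z\right)$ ($P{\left(Z \right)} = \left(3 + Z\right) Z = Z \left(3 + Z\right)$)
$- \frac{21988}{18995} - 7 \left(P{\left(11 \right)} - 5\right) = - \frac{21988}{18995} - 7 \left(11 \left(3 + 11\right) - 5\right) = \left(-21988\right) \frac{1}{18995} - 7 \left(11 \cdot 14 - 5\right) = - \frac{21988}{18995} - 7 \left(154 - 5\right) = - \frac{21988}{18995} - 7 \cdot 149 = - \frac{21988}{18995} - 1043 = - \frac{19833773}{18995}$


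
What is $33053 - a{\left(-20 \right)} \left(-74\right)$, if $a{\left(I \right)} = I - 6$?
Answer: $31129$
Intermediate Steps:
$a{\left(I \right)} = -6 + I$
$33053 - a{\left(-20 \right)} \left(-74\right) = 33053 - \left(-6 - 20\right) \left(-74\right) = 33053 - \left(-26\right) \left(-74\right) = 33053 - 1924 = 31129$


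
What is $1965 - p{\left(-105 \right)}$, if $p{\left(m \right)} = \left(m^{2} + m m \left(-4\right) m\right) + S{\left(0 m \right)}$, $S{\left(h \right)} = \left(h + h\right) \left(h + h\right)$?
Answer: $-4639560$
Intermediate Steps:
$S{\left(h \right)} = 4 h^{2}$ ($S{\left(h \right)} = 2 h 2 h = 4 h^{2}$)
$p{\left(m \right)} = m^{2} - 4 m^{3}$ ($p{\left(m \right)} = \left(m^{2} + m m \left(-4\right) m\right) + 4 \left(0 m\right)^{2} = \left(m^{2} + m^{2} \left(-4\right) m\right) + 4 \cdot 0^{2} = \left(m^{2} + - 4 m^{2} m\right) + 4 \cdot 0 = \left(m^{2} - 4 m^{3}\right) + 0 = m^{2} - 4 m^{3}$)
$1965 - p{\left(-105 \right)} = 1965 - \left(-105\right)^{2} \left(1 - -420\right) = 1965 - 11025 \left(1 + 420\right) = 1965 - 11025 \cdot 421 = 1965 - 4641525 = -4639560$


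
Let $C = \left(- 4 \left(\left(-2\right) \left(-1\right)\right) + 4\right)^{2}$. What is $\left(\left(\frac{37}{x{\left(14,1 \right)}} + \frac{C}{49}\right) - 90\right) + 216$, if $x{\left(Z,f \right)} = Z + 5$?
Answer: $\frac{119423}{931} \approx 128.27$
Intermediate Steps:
$x{\left(Z,f \right)} = 5 + Z$
$C = 16$ ($C = \left(\left(-4\right) 2 + 4\right)^{2} = \left(-8 + 4\right)^{2} = \left(-4\right)^{2} = 16$)
$\left(\left(\frac{37}{x{\left(14,1 \right)}} + \frac{C}{49}\right) - 90\right) + 216 = \left(\left(\frac{37}{5 + 14} + \frac{16}{49}\right) - 90\right) + 216 = \left(\left(\frac{37}{19} + 16 \cdot \frac{1}{49}\right) - 90\right) + 216 = \left(\left(37 \cdot \frac{1}{19} + \frac{16}{49}\right) - 90\right) + 216 = \left(\left(\frac{37}{19} + \frac{16}{49}\right) - 90\right) + 216 = \left(\frac{2117}{931} - 90\right) + 216 = - \frac{81673}{931} + 216 = \frac{119423}{931}$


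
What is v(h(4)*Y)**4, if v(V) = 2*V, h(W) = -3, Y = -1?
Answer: 1296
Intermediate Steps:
v(h(4)*Y)**4 = (2*(-3*(-1)))**4 = (2*3)**4 = 6**4 = 1296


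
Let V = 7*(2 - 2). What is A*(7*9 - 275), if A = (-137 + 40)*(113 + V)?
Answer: 2323732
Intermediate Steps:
V = 0 (V = 7*0 = 0)
A = -10961 (A = (-137 + 40)*(113 + 0) = -97*113 = -10961)
A*(7*9 - 275) = -10961*(7*9 - 275) = -10961*(63 - 275) = -10961*(-212) = 2323732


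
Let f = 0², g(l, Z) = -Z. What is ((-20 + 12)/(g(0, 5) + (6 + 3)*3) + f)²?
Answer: 16/121 ≈ 0.13223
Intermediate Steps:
f = 0
((-20 + 12)/(g(0, 5) + (6 + 3)*3) + f)² = ((-20 + 12)/(-1*5 + (6 + 3)*3) + 0)² = (-8/(-5 + 9*3) + 0)² = (-8/(-5 + 27) + 0)² = (-8/22 + 0)² = (-8*1/22 + 0)² = (-4/11 + 0)² = (-4/11)² = 16/121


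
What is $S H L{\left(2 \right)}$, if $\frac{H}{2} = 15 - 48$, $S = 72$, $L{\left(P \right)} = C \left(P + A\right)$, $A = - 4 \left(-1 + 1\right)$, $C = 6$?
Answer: $-57024$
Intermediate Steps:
$A = 0$ ($A = \left(-4\right) 0 = 0$)
$L{\left(P \right)} = 6 P$ ($L{\left(P \right)} = 6 \left(P + 0\right) = 6 P$)
$H = -66$ ($H = 2 \left(15 - 48\right) = 2 \left(-33\right) = -66$)
$S H L{\left(2 \right)} = 72 \left(-66\right) 6 \cdot 2 = \left(-4752\right) 12 = -57024$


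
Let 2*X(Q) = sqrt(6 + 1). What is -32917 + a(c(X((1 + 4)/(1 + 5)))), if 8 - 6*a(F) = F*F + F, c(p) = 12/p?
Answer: -691517/21 - 4*sqrt(7)/7 ≈ -32931.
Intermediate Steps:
X(Q) = sqrt(7)/2 (X(Q) = sqrt(6 + 1)/2 = sqrt(7)/2)
a(F) = 4/3 - F/6 - F**2/6 (a(F) = 4/3 - (F*F + F)/6 = 4/3 - (F**2 + F)/6 = 4/3 - (F + F**2)/6 = 4/3 + (-F/6 - F**2/6) = 4/3 - F/6 - F**2/6)
-32917 + a(c(X((1 + 4)/(1 + 5)))) = -32917 + (4/3 - 2/(sqrt(7)/2) - (12/((sqrt(7)/2)))**2/6) = -32917 + (4/3 - 2*2*sqrt(7)/7 - (12*(2*sqrt(7)/7))**2/6) = -32917 + (4/3 - 4*sqrt(7)/7 - (24*sqrt(7)/7)**2/6) = -32917 + (4/3 - 4*sqrt(7)/7 - 1/6*576/7) = -32917 + (4/3 - 4*sqrt(7)/7 - 96/7) = -32917 + (-260/21 - 4*sqrt(7)/7) = -691517/21 - 4*sqrt(7)/7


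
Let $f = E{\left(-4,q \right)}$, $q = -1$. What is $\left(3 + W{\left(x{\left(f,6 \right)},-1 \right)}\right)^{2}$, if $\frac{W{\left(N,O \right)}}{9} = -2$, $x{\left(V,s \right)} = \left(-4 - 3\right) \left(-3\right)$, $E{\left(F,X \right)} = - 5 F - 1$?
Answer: $225$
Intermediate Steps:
$E{\left(F,X \right)} = -1 - 5 F$
$f = 19$ ($f = -1 - -20 = -1 + 20 = 19$)
$x{\left(V,s \right)} = 21$ ($x{\left(V,s \right)} = \left(-7\right) \left(-3\right) = 21$)
$W{\left(N,O \right)} = -18$ ($W{\left(N,O \right)} = 9 \left(-2\right) = -18$)
$\left(3 + W{\left(x{\left(f,6 \right)},-1 \right)}\right)^{2} = \left(3 - 18\right)^{2} = \left(-15\right)^{2} = 225$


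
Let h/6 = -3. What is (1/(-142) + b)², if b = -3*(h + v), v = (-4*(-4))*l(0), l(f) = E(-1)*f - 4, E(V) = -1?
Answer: 1220174761/20164 ≈ 60513.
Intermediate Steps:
h = -18 (h = 6*(-3) = -18)
l(f) = -4 - f (l(f) = -f - 4 = -4 - f)
v = -64 (v = (-4*(-4))*(-4 - 1*0) = 16*(-4 + 0) = 16*(-4) = -64)
b = 246 (b = -3*(-18 - 64) = -3*(-82) = 246)
(1/(-142) + b)² = (1/(-142) + 246)² = (-1/142 + 246)² = (34931/142)² = 1220174761/20164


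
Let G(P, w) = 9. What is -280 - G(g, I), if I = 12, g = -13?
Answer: -289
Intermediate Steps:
-280 - G(g, I) = -280 - 1*9 = -280 - 9 = -289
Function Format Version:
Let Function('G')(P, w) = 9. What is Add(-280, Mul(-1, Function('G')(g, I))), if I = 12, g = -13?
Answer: -289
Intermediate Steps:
Add(-280, Mul(-1, Function('G')(g, I))) = Add(-280, Mul(-1, 9)) = Add(-280, -9) = -289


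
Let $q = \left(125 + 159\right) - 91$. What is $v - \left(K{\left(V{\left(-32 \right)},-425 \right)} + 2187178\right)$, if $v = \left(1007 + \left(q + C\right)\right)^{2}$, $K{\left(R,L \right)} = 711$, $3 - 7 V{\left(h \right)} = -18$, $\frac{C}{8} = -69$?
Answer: $-1767985$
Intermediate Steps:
$C = -552$ ($C = 8 \left(-69\right) = -552$)
$V{\left(h \right)} = 3$ ($V{\left(h \right)} = \frac{3}{7} - - \frac{18}{7} = \frac{3}{7} + \frac{18}{7} = 3$)
$q = 193$ ($q = 284 - 91 = 193$)
$v = 419904$ ($v = \left(1007 + \left(193 - 552\right)\right)^{2} = \left(1007 - 359\right)^{2} = 648^{2} = 419904$)
$v - \left(K{\left(V{\left(-32 \right)},-425 \right)} + 2187178\right) = 419904 - \left(711 + 2187178\right) = 419904 - 2187889 = -1767985$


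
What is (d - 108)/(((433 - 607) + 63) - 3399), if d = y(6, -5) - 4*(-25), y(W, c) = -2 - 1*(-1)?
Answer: 1/390 ≈ 0.0025641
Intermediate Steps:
y(W, c) = -1 (y(W, c) = -2 + 1 = -1)
d = 99 (d = -1 - 4*(-25) = -1 + 100 = 99)
(d - 108)/(((433 - 607) + 63) - 3399) = (99 - 108)/(((433 - 607) + 63) - 3399) = -9/((-174 + 63) - 3399) = -9/(-111 - 3399) = -9/(-3510) = -9*(-1/3510) = 1/390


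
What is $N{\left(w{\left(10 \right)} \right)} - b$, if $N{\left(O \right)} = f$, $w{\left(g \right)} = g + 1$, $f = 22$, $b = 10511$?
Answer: $-10489$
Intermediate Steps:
$w{\left(g \right)} = 1 + g$
$N{\left(O \right)} = 22$
$N{\left(w{\left(10 \right)} \right)} - b = 22 - 10511 = -10489$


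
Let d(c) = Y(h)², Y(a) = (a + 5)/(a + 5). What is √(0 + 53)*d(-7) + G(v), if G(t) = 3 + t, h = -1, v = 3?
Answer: 6 + √53 ≈ 13.280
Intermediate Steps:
Y(a) = 1 (Y(a) = (5 + a)/(5 + a) = 1)
d(c) = 1 (d(c) = 1² = 1)
√(0 + 53)*d(-7) + G(v) = √(0 + 53)*1 + (3 + 3) = √53*1 + 6 = √53 + 6 = 6 + √53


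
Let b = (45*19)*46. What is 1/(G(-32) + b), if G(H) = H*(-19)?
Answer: 1/39938 ≈ 2.5039e-5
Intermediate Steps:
b = 39330 (b = 855*46 = 39330)
G(H) = -19*H
1/(G(-32) + b) = 1/(-19*(-32) + 39330) = 1/(608 + 39330) = 1/39938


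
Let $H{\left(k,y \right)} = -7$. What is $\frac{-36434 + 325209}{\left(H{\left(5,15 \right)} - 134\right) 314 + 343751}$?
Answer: $\frac{288775}{299477} \approx 0.96426$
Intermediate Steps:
$\frac{-36434 + 325209}{\left(H{\left(5,15 \right)} - 134\right) 314 + 343751} = \frac{-36434 + 325209}{\left(-7 - 134\right) 314 + 343751} = \frac{288775}{\left(-141\right) 314 + 343751} = \frac{288775}{-44274 + 343751} = \frac{288775}{299477}$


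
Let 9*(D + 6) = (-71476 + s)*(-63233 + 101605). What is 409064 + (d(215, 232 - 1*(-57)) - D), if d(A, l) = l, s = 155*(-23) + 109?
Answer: 2878974935/9 ≈ 3.1989e+8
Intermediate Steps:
s = -3456 (s = -3565 + 109 = -3456)
D = -2875290758/9 (D = -6 + ((-71476 - 3456)*(-63233 + 101605))/9 = -6 + (-74932*38372)/9 = -6 + (1/9)*(-2875290704) = -6 - 2875290704/9 = -2875290758/9 ≈ -3.1948e+8)
409064 + (d(215, 232 - 1*(-57)) - D) = 409064 + ((232 - 1*(-57)) - 1*(-2875290758/9)) = 409064 + ((232 + 57) + 2875290758/9) = 409064 + (289 + 2875290758/9) = 409064 + 2875293359/9 = 2878974935/9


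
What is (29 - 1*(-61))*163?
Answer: 14670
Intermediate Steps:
(29 - 1*(-61))*163 = (29 + 61)*163 = 90*163 = 14670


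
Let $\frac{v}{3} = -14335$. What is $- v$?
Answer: $43005$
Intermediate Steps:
$v = -43005$ ($v = 3 \left(-14335\right) = -43005$)
$- v = \left(-1\right) \left(-43005\right) = 43005$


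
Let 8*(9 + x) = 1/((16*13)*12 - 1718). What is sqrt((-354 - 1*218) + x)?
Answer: I*sqrt(1406679627)/1556 ≈ 24.104*I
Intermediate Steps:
x = -56015/6224 (x = -9 + 1/(8*((16*13)*12 - 1718)) = -9 + 1/(8*(208*12 - 1718)) = -9 + 1/(8*(2496 - 1718)) = -9 + (1/8)/778 = -9 + (1/8)*(1/778) = -9 + 1/6224 = -56015/6224 ≈ -8.9998)
sqrt((-354 - 1*218) + x) = sqrt((-354 - 1*218) - 56015/6224) = sqrt((-354 - 218) - 56015/6224) = sqrt(-572 - 56015/6224) = sqrt(-3616143/6224) = I*sqrt(1406679627)/1556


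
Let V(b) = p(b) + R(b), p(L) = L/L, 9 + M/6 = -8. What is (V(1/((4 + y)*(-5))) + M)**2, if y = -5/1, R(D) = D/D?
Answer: 10000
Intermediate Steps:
M = -102 (M = -54 + 6*(-8) = -54 - 48 = -102)
p(L) = 1
R(D) = 1
y = -5 (y = -5*1 = -5)
V(b) = 2 (V(b) = 1 + 1 = 2)
(V(1/((4 + y)*(-5))) + M)**2 = (2 - 102)**2 = (-100)**2 = 10000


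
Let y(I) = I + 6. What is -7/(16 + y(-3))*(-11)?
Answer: 77/19 ≈ 4.0526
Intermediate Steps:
y(I) = 6 + I
-7/(16 + y(-3))*(-11) = -7/(16 + (6 - 3))*(-11) = -7/(16 + 3)*(-11) = -7/19*(-11) = 77/19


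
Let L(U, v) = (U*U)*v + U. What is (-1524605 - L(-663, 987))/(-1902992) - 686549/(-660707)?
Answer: 41280592797989/179617162192 ≈ 229.83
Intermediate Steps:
L(U, v) = U + v*U² (L(U, v) = U²*v + U = v*U² + U = U + v*U²)
(-1524605 - L(-663, 987))/(-1902992) - 686549/(-660707) = (-1524605 - (-663)*(1 - 663*987))/(-1902992) - 686549/(-660707) = (-1524605 - (-663)*(1 - 654381))*(-1/1902992) - 686549*(-1/660707) = (-1524605 - (-663)*(-654380))*(-1/1902992) + 686549/660707 = (-1524605 - 1*433853940)*(-1/1902992) + 686549/660707 = (-1524605 - 433853940)*(-1/1902992) + 686549/660707 = -435378545*(-1/1902992) + 686549/660707 = 62196935/271856 + 686549/660707 = 41280592797989/179617162192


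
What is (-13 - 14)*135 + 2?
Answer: -3643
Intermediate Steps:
(-13 - 14)*135 + 2 = -27*135 + 2 = -3645 + 2 = -3643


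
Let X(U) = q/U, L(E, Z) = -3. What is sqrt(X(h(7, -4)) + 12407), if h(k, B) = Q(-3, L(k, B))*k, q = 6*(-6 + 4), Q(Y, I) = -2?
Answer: sqrt(607985)/7 ≈ 111.39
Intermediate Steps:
q = -12 (q = 6*(-2) = -12)
h(k, B) = -2*k
X(U) = -12/U
sqrt(X(h(7, -4)) + 12407) = sqrt(-12/((-2*7)) + 12407) = sqrt(-12/(-14) + 12407) = sqrt(-12*(-1/14) + 12407) = sqrt(6/7 + 12407) = sqrt(86855/7) = sqrt(607985)/7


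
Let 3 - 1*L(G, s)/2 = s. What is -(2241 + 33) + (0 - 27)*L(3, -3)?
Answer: -2598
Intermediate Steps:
L(G, s) = 6 - 2*s
-(2241 + 33) + (0 - 27)*L(3, -3) = -(2241 + 33) + (0 - 27)*(6 - 2*(-3)) = -1*2274 - 27*(6 + 6) = -2274 - 27*12 = -2274 - 324 = -2598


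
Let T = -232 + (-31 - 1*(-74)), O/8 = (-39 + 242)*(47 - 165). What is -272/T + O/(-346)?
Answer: 18156280/32697 ≈ 555.29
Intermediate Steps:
O = -191632 (O = 8*((-39 + 242)*(47 - 165)) = 8*(203*(-118)) = 8*(-23954) = -191632)
T = -189 (T = -232 + (-31 + 74) = -232 + 43 = -189)
-272/T + O/(-346) = -272/(-189) - 191632/(-346) = -272*(-1/189) - 191632*(-1/346) = 272/189 + 95816/173 = 18156280/32697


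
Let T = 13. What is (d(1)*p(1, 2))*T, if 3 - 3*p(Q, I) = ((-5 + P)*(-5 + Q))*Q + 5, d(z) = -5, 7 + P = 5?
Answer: 650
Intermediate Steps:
P = -2 (P = -7 + 5 = -2)
p(Q, I) = -⅔ - Q*(35 - 7*Q)/3 (p(Q, I) = 1 - (((-5 - 2)*(-5 + Q))*Q + 5)/3 = 1 - ((-7*(-5 + Q))*Q + 5)/3 = 1 - ((35 - 7*Q)*Q + 5)/3 = 1 - (Q*(35 - 7*Q) + 5)/3 = 1 - (5 + Q*(35 - 7*Q))/3 = 1 + (-5/3 - Q*(35 - 7*Q)/3) = -⅔ - Q*(35 - 7*Q)/3)
(d(1)*p(1, 2))*T = -5*(-⅔ - 35/3*1 + (7/3)*1²)*13 = -5*(-⅔ - 35/3 + (7/3)*1)*13 = -5*(-⅔ - 35/3 + 7/3)*13 = -5*(-10)*13 = 50*13 = 650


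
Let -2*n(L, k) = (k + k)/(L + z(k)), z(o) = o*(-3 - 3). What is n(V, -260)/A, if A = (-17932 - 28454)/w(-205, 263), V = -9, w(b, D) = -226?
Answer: 29380/35972343 ≈ 0.00081674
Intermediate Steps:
z(o) = -6*o (z(o) = o*(-6) = -6*o)
n(L, k) = -k/(L - 6*k) (n(L, k) = -(k + k)/(2*(L - 6*k)) = -2*k/(2*(L - 6*k)) = -k/(L - 6*k))
A = 23193/113 (A = (-17932 - 28454)/(-226) = -46386*(-1/226) = 23193/113 ≈ 205.25)
n(V, -260)/A = (-260/(-1*(-9) + 6*(-260)))/(23193/113) = -260/(9 - 1560)*(113/23193) = -260/(-1551)*(113/23193) = -260*(-1/1551)*(113/23193) = (260/1551)*(113/23193) = 29380/35972343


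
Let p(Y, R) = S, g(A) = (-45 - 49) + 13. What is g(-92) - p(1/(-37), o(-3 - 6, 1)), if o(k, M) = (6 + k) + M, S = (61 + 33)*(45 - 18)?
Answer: -2619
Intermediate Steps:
S = 2538 (S = 94*27 = 2538)
o(k, M) = 6 + M + k
g(A) = -81 (g(A) = -94 + 13 = -81)
p(Y, R) = 2538
g(-92) - p(1/(-37), o(-3 - 6, 1)) = -81 - 1*2538 = -81 - 2538 = -2619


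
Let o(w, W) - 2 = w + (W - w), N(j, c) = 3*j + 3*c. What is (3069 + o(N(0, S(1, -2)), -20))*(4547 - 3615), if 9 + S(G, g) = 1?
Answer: 2843532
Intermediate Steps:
S(G, g) = -8 (S(G, g) = -9 + 1 = -8)
N(j, c) = 3*c + 3*j
o(w, W) = 2 + W (o(w, W) = 2 + (w + (W - w)) = 2 + W)
(3069 + o(N(0, S(1, -2)), -20))*(4547 - 3615) = (3069 + (2 - 20))*(4547 - 3615) = (3069 - 18)*932 = 3051*932 = 2843532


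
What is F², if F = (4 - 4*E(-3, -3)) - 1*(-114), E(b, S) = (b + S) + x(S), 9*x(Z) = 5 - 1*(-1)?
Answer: 174724/9 ≈ 19414.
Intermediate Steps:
x(Z) = ⅔ (x(Z) = (5 - 1*(-1))/9 = (5 + 1)/9 = (⅑)*6 = ⅔)
E(b, S) = ⅔ + S + b (E(b, S) = (b + S) + ⅔ = (S + b) + ⅔ = ⅔ + S + b)
F = 418/3 (F = (4 - 4*(⅔ - 3 - 3)) - 1*(-114) = (4 - 4*(-16/3)) + 114 = (4 + 64/3) + 114 = 76/3 + 114 = 418/3 ≈ 139.33)
F² = (418/3)² = 174724/9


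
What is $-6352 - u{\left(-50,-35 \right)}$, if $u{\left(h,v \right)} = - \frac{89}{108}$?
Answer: $- \frac{685927}{108} \approx -6351.2$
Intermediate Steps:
$u{\left(h,v \right)} = - \frac{89}{108}$ ($u{\left(h,v \right)} = \left(-89\right) \frac{1}{108} = - \frac{89}{108}$)
$-6352 - u{\left(-50,-35 \right)} = -6352 - - \frac{89}{108} = -6352 + \frac{89}{108} = - \frac{685927}{108}$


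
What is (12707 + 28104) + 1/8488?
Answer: 346403769/8488 ≈ 40811.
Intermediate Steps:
(12707 + 28104) + 1/8488 = 40811 + 1/8488 = 346403769/8488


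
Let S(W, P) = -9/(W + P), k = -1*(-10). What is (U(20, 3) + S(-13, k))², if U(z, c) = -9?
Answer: 36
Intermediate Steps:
k = 10
S(W, P) = -9/(P + W)
(U(20, 3) + S(-13, k))² = (-9 - 9/(10 - 13))² = (-9 - 9/(-3))² = (-9 - 9*(-⅓))² = (-9 + 3)² = (-6)² = 36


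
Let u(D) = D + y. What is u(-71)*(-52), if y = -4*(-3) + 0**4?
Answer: 3068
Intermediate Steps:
y = 12 (y = 12 + 0 = 12)
u(D) = 12 + D (u(D) = D + 12 = 12 + D)
u(-71)*(-52) = (12 - 71)*(-52) = -59*(-52) = 3068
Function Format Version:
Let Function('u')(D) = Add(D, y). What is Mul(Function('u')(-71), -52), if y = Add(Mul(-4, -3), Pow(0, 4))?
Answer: 3068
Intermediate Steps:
y = 12 (y = Add(12, 0) = 12)
Function('u')(D) = Add(12, D) (Function('u')(D) = Add(D, 12) = Add(12, D))
Mul(Function('u')(-71), -52) = Mul(Add(12, -71), -52) = Mul(-59, -52) = 3068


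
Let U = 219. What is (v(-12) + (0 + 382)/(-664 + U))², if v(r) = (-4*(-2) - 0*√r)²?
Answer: 789497604/198025 ≈ 3986.9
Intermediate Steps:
v(r) = 64 (v(r) = (8 - 1*0)² = (8 + 0)² = 8² = 64)
(v(-12) + (0 + 382)/(-664 + U))² = (64 + (0 + 382)/(-664 + 219))² = (64 + 382/(-445))² = (64 + 382*(-1/445))² = (64 - 382/445)² = (28098/445)² = 789497604/198025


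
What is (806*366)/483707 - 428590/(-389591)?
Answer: 322239769766/188447893837 ≈ 1.7100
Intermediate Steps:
(806*366)/483707 - 428590/(-389591) = 294996*(1/483707) - 428590*(-1/389591) = 294996/483707 + 428590/389591 = 322239769766/188447893837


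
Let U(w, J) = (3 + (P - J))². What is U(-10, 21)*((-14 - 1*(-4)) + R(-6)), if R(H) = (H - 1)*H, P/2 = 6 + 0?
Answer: 1152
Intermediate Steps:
P = 12 (P = 2*(6 + 0) = 2*6 = 12)
R(H) = H*(-1 + H) (R(H) = (-1 + H)*H = H*(-1 + H))
U(w, J) = (15 - J)² (U(w, J) = (3 + (12 - J))² = (15 - J)²)
U(-10, 21)*((-14 - 1*(-4)) + R(-6)) = (15 - 1*21)²*((-14 - 1*(-4)) - 6*(-1 - 6)) = (15 - 21)²*((-14 + 4) - 6*(-7)) = (-6)²*(-10 + 42) = 36*32 = 1152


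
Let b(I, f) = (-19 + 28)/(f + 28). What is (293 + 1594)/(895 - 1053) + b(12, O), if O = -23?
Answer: -8013/790 ≈ -10.143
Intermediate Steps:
b(I, f) = 9/(28 + f)
(293 + 1594)/(895 - 1053) + b(12, O) = (293 + 1594)/(895 - 1053) + 9/(28 - 23) = 1887/(-158) + 9/5 = 1887*(-1/158) + 9*(1/5) = -1887/158 + 9/5 = -8013/790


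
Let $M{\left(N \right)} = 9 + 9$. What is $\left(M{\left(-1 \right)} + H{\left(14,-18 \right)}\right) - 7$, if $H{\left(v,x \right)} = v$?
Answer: $25$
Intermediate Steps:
$M{\left(N \right)} = 18$
$\left(M{\left(-1 \right)} + H{\left(14,-18 \right)}\right) - 7 = \left(18 + 14\right) - 7 = 32 - 7 = 25$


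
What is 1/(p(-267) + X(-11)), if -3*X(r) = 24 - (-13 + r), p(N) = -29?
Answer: -1/45 ≈ -0.022222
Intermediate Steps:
X(r) = -37/3 + r/3 (X(r) = -(24 - (-13 + r))/3 = -(24 + (13 - r))/3 = -(37 - r)/3 = -37/3 + r/3)
1/(p(-267) + X(-11)) = 1/(-29 + (-37/3 + (1/3)*(-11))) = 1/(-29 + (-37/3 - 11/3)) = 1/(-29 - 16) = 1/(-45) = -1/45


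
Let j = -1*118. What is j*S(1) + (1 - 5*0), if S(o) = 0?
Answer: 1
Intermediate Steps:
j = -118
j*S(1) + (1 - 5*0) = -118*0 + (1 - 5*0) = 0 + (1 + 0) = 0 + 1 = 1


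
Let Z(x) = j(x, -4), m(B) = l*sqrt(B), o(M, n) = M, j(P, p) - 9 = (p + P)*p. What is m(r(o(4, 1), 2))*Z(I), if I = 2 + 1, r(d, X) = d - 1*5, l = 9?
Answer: 117*I ≈ 117.0*I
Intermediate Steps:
j(P, p) = 9 + p*(P + p) (j(P, p) = 9 + (p + P)*p = 9 + (P + p)*p = 9 + p*(P + p))
r(d, X) = -5 + d (r(d, X) = d - 5 = -5 + d)
m(B) = 9*sqrt(B)
I = 3
Z(x) = 25 - 4*x (Z(x) = 9 + (-4)**2 + x*(-4) = 9 + 16 - 4*x = 25 - 4*x)
m(r(o(4, 1), 2))*Z(I) = (9*sqrt(-5 + 4))*(25 - 4*3) = (9*sqrt(-1))*(25 - 12) = (9*I)*13 = 117*I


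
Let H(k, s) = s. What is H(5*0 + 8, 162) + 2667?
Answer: 2829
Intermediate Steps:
H(5*0 + 8, 162) + 2667 = 162 + 2667 = 2829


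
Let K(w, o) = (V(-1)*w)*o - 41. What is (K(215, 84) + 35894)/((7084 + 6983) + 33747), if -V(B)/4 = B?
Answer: 36031/15938 ≈ 2.2607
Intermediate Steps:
V(B) = -4*B
K(w, o) = -41 + 4*o*w (K(w, o) = ((-4*(-1))*w)*o - 41 = (4*w)*o - 41 = 4*o*w - 41 = -41 + 4*o*w)
(K(215, 84) + 35894)/((7084 + 6983) + 33747) = ((-41 + 4*84*215) + 35894)/((7084 + 6983) + 33747) = ((-41 + 72240) + 35894)/(14067 + 33747) = (72199 + 35894)/47814 = 108093*(1/47814) = 36031/15938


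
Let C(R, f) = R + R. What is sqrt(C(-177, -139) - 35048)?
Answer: I*sqrt(35402) ≈ 188.15*I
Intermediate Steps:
C(R, f) = 2*R
sqrt(C(-177, -139) - 35048) = sqrt(2*(-177) - 35048) = sqrt(-354 - 35048) = sqrt(-35402) = I*sqrt(35402)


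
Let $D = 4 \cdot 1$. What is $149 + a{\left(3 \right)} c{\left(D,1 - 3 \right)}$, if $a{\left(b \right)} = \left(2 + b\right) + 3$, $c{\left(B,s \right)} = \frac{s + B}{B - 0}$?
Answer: $153$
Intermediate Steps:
$D = 4$
$c{\left(B,s \right)} = \frac{B + s}{B}$ ($c{\left(B,s \right)} = \frac{B + s}{B + 0} = \frac{B + s}{B}$)
$a{\left(b \right)} = 5 + b$
$149 + a{\left(3 \right)} c{\left(D,1 - 3 \right)} = 149 + \left(5 + 3\right) \frac{4 + \left(1 - 3\right)}{4} = 149 + 8 \frac{4 + \left(1 - 3\right)}{4} = 149 + 8 \frac{4 - 2}{4} = 149 + 8 \cdot \frac{1}{4} \cdot 2 = 149 + 8 \cdot \frac{1}{2} = 149 + 4 = 153$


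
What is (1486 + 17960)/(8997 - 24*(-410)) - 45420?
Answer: -40740814/897 ≈ -45419.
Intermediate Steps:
(1486 + 17960)/(8997 - 24*(-410)) - 45420 = 19446/(8997 + 9840) - 45420 = 19446/18837 - 45420 = 19446*(1/18837) - 45420 = 926/897 - 45420 = -40740814/897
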